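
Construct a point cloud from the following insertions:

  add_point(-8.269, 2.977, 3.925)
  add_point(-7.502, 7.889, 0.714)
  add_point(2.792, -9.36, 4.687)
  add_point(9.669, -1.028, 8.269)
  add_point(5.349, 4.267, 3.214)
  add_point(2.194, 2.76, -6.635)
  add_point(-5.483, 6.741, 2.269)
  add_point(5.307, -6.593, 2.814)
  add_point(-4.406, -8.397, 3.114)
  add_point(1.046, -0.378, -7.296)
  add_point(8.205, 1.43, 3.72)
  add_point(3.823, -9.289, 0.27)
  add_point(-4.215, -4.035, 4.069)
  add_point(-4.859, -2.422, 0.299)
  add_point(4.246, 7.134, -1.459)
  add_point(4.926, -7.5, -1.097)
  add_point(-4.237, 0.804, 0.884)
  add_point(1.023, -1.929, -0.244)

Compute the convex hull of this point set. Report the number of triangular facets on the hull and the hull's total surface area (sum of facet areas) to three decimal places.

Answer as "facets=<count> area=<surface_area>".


facets=26 area=719.474

15 of the 18 inputs are extreme points: [0, 1, 2, 3, 4, 5, 6, 8, 9, 10, 11, 12, 13, 14, 15].

Area of each hull facet:
  f1: (p12, p3, p0) → 57.2690
  f2: (p6, p3, p0) → 44.8117
  f3: (p8, p2, p3) → 35.1181
  f4: (p8, p12, p3) → 31.5926
  f5: (p8, p12, p0) → 10.3718
  f6: (p5, p15, p9) → 15.9579
  f7: (p4, p14, p3) → 9.5055
  f8: (p4, p6, p3) → 34.6481
  f9: (p4, p6, p14) → 28.8898
  f10: (p11, p15, p9) → 9.5942
  f11: (p11, p8, p9) → 52.3737
  f12: (p11, p8, p2) → 16.8523
  f13: (p11, p2, p3) → 25.4928
  f14: (p11, p15, p3) → 15.3301
  f15: (p13, p8, p0) → 21.2529
  f16: (p13, p8, p9) → 28.6523
  f17: (p1, p6, p14) → 12.9405
  f18: (p1, p5, p14) → 42.1105
  f19: (p1, p5, p9) → 21.9434
  f20: (p1, p6, p0) → 6.9124
  f21: (p1, p13, p0) → 20.8475
  f22: (p1, p13, p9) → 52.3716
  f23: (p10, p15, p3) → 28.5517
  f24: (p10, p5, p15) → 57.3807
  f25: (p10, p14, p3) → 8.4460
  f26: (p10, p5, p14) → 30.2571
Σ area = 719.474

Euler characteristic 15−39+26 = 2 ✓


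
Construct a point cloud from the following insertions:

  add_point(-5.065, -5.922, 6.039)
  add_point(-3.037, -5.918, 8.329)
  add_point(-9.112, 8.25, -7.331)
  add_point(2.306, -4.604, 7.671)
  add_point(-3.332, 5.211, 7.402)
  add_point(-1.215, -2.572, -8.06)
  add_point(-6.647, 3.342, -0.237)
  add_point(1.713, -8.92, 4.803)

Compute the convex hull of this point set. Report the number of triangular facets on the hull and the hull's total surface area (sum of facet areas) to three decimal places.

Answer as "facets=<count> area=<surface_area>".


Points on the hull: [0, 1, 2, 3, 4, 5, 7] (7 of 8).

Per-facet area ½‖(b−a)×(c−a)‖:
  f1: (p4, p1, p3) → 30.1901
  f2: (p4, p5, p2) → 102.6568
  f3: (p4, p5, p3) → 89.3078
  f4: (p0, p5, p2) → 100.5627
  f5: (p0, p4, p2) → 91.4294
  f6: (p0, p4, p1) → 17.0337
  f7: (p7, p1, p3) → 14.0272
  f8: (p7, p5, p3) → 37.7646
  f9: (p7, p0, p1) → 10.1166
  f10: (p7, p0, p5) → 53.7872
Σ area = 546.876

Check V−E+F: 7 − 15 + 10 = 2.

facets=10 area=546.876


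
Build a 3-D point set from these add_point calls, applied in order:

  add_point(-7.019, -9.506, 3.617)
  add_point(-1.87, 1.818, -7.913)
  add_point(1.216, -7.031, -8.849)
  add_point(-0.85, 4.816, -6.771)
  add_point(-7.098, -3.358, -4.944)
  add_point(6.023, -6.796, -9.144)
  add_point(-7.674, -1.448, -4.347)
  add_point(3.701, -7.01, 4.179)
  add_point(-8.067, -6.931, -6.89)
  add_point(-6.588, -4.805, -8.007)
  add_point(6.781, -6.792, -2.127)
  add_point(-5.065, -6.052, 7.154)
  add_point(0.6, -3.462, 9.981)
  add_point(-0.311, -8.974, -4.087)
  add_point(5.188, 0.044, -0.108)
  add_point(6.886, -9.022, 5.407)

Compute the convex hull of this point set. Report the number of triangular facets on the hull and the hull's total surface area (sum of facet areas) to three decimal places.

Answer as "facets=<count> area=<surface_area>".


facets=24 area=769.326

14 of the 16 inputs are extreme points: [0, 1, 2, 3, 5, 6, 8, 9, 10, 11, 12, 13, 14, 15].

Triangle areas on the boundary:
  f1: (p13, p5, p15) → 49.9775
  f2: (p14, p5, p3) → 56.7317
  f3: (p6, p9, p8) → 7.1329
  f4: (p6, p9, p3) → 24.2225
  f5: (p2, p13, p8) → 22.6264
  f6: (p2, p13, p5) → 12.0886
  f7: (p2, p9, p8) → 10.8336
  f8: (p0, p11, p15) → 32.8777
  f9: (p0, p13, p15) → 59.6478
  f10: (p0, p13, p8) → 40.9017
  f11: (p0, p6, p8) → 32.2648
  f12: (p0, p6, p11) → 30.1525
  f13: (p1, p5, p3) → 17.2931
  f14: (p1, p9, p3) → 5.8230
  f15: (p1, p2, p5) → 21.7516
  f16: (p1, p2, p9) → 31.2983
  f17: (p10, p5, p15) → 8.2674
  f18: (p10, p14, p15) → 28.6956
  f19: (p10, p14, p5) → 24.9429
  f20: (p12, p14, p3) → 52.0543
  f21: (p12, p6, p3) → 79.6655
  f22: (p12, p6, p11) → 39.5245
  f23: (p12, p11, p15) → 32.4264
  f24: (p12, p14, p15) → 48.1258
Σ area = 769.326

Euler: V−E+F = 14−36+24 = 2.


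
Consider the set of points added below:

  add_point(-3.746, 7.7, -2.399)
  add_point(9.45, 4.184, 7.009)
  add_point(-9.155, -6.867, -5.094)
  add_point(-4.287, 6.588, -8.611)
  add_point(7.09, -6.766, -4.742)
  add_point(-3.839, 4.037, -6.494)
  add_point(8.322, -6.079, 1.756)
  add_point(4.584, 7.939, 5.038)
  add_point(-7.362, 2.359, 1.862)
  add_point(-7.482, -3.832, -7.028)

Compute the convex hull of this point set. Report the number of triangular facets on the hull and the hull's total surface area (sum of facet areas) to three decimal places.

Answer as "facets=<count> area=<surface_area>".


Extreme-point indices: [0, 1, 2, 3, 4, 6, 7, 8, 9] — 9 of 10 on the boundary.

Area of each hull facet:
  f1: (p7, p3, p1) → 41.5086
  f2: (p4, p3, p1) → 141.0641
  f3: (p8, p7, p1) → 38.0011
  f4: (p8, p3, p2) → 66.9549
  f5: (p6, p4, p2) → 52.8524
  f6: (p6, p4, p1) → 32.0964
  f7: (p6, p8, p2) → 101.0207
  f8: (p6, p8, p1) → 97.1357
  f9: (p9, p3, p2) → 8.7731
  f10: (p9, p4, p2) → 29.3268
  f11: (p9, p4, p3) → 82.5836
  f12: (p0, p7, p3) → 24.5301
  f13: (p0, p8, p3) → 22.6516
  f14: (p0, p8, p7) → 43.1712
Σ area = 781.670

Euler: V−E+F = 9−21+14 = 2.

facets=14 area=781.670


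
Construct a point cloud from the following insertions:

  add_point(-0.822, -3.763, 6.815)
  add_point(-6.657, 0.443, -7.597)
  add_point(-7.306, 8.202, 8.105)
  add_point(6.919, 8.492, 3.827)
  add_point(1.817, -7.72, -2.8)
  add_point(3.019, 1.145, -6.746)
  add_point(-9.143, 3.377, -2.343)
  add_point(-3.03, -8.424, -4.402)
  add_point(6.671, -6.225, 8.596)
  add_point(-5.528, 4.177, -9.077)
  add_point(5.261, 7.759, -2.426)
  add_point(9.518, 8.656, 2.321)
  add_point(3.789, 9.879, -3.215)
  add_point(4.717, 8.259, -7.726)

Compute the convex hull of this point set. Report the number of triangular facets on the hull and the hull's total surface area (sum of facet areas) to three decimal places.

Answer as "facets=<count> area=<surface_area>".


facets=22 area=1018.328

13 of the 14 inputs are extreme points: [0, 1, 2, 3, 4, 5, 6, 7, 8, 9, 11, 12, 13].

Per-facet area ½‖(b−a)×(c−a)‖:
  f1: (p3, p8, p11) → 22.7024
  f2: (p3, p2, p8) → 114.0701
  f3: (p0, p7, p8) → 48.3160
  f4: (p0, p2, p8) → 40.2487
  f5: (p0, p7, p6) → 76.4774
  f6: (p0, p2, p6) → 73.9313
  f7: (p9, p2, p6) → 33.3086
  f8: (p4, p7, p8) → 23.9730
  f9: (p4, p8, p11) → 100.7547
  f10: (p1, p7, p6) → 31.5857
  f11: (p1, p9, p6) → 13.5815
  f12: (p1, p9, p7) → 12.6171
  f13: (p12, p9, p2) → 96.0133
  f14: (p12, p9, p13) → 27.0745
  f15: (p12, p13, p11) → 17.5784
  f16: (p12, p3, p11) → 11.7000
  f17: (p12, p3, p2) → 57.7441
  f18: (p5, p4, p7) → 25.0289
  f19: (p5, p9, p7) → 53.4358
  f20: (p5, p9, p13) → 34.2309
  f21: (p5, p13, p11) → 41.1065
  f22: (p5, p4, p11) → 62.8486
Σ area = 1018.328

Euler characteristic 13−33+22 = 2 ✓


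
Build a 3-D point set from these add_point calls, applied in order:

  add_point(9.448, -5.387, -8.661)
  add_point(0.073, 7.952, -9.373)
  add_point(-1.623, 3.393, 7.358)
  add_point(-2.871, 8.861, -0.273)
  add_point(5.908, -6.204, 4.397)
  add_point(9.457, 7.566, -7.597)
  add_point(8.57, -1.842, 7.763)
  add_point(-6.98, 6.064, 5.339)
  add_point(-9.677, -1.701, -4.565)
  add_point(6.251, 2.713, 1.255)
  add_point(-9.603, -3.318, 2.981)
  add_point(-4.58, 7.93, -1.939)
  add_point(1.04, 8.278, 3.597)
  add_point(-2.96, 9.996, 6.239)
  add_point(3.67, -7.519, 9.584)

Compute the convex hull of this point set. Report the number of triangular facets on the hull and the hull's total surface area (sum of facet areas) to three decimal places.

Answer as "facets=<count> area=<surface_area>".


14 of the 15 inputs are extreme points: [0, 1, 2, 3, 4, 5, 6, 7, 8, 10, 11, 12, 13, 14].

Triangle areas on the boundary:
  f1: (p1, p13, p5) → 76.6291
  f2: (p1, p0, p8) → 116.8630
  f3: (p1, p0, p5) → 62.0949
  f4: (p10, p0, p8) → 75.8956
  f5: (p10, p0, p14) → 145.9939
  f6: (p6, p13, p14) → 63.6781
  f7: (p6, p0, p5) → 104.6410
  f8: (p11, p1, p8) → 49.1008
  f9: (p7, p10, p14) → 77.0250
  f10: (p7, p10, p8) → 38.6517
  f11: (p7, p11, p8) → 43.8539
  f12: (p7, p11, p13) → 21.8443
  f13: (p12, p13, p5) → 15.3611
  f14: (p12, p6, p5) → 92.3727
  f15: (p12, p6, p13) → 28.4779
  f16: (p4, p0, p14) → 8.5622
  f17: (p4, p6, p14) → 17.5104
  f18: (p4, p6, p0) → 38.4702
  f19: (p3, p1, p13) → 9.5814
  f20: (p3, p11, p13) → 6.0965
  f21: (p3, p11, p1) → 11.0150
  f22: (p2, p13, p14) → 10.3612
  f23: (p2, p7, p14) → 23.5816
  f24: (p2, p7, p13) → 16.8013
Σ area = 1154.463

Euler characteristic 14−36+24 = 2 ✓

facets=24 area=1154.463


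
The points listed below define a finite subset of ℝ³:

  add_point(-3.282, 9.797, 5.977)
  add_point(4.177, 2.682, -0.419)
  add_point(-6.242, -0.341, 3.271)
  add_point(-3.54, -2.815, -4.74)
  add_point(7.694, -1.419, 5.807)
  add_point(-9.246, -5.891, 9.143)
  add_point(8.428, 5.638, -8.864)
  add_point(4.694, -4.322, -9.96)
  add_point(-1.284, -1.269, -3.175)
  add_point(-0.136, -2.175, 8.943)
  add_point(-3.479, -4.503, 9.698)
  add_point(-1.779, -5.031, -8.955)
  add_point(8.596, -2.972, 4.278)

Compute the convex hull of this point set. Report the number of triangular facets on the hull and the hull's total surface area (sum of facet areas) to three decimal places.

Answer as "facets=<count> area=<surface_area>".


Extreme-point indices: [0, 2, 3, 4, 5, 6, 7, 9, 10, 11, 12] — 11 of 13 on the boundary.

Area of each hull facet:
  f1: (p7, p12, p5) → 138.7589
  f2: (p6, p7, p12) → 76.2017
  f3: (p11, p7, p5) → 55.1478
  f4: (p11, p6, p0) → 138.0579
  f5: (p11, p6, p7) → 31.8441
  f6: (p10, p12, p5) → 19.8360
  f7: (p10, p0, p5) → 42.9907
  f8: (p10, p9, p0) → 24.4810
  f9: (p4, p9, p0) → 53.8053
  f10: (p4, p6, p12) → 18.2362
  f11: (p4, p6, p0) → 123.1928
  f12: (p4, p10, p12) → 13.2791
  f13: (p4, p10, p9) → 8.8418
  f14: (p2, p0, p5) → 40.0156
  f15: (p3, p11, p0) → 21.1092
  f16: (p3, p2, p0) → 43.9348
  f17: (p3, p11, p5) → 23.6574
  f18: (p3, p2, p5) → 31.8193
Σ area = 905.210

Euler characteristic 11−27+18 = 2 ✓

facets=18 area=905.210


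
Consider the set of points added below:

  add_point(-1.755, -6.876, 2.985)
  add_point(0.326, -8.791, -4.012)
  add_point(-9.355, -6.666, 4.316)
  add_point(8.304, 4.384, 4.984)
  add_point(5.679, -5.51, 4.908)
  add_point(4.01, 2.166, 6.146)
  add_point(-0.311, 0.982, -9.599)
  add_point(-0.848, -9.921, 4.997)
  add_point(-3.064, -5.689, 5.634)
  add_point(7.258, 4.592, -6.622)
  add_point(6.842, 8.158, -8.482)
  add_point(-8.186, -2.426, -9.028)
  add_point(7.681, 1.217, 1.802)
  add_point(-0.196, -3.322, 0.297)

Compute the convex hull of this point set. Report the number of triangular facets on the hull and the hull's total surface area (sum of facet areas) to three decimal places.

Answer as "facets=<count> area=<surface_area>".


12 of the 14 inputs are extreme points: [1, 2, 3, 4, 5, 6, 7, 8, 9, 10, 11, 12].

Facet areas (half cross-product norm):
  f1: (p1, p7, p2) → 41.8111
  f2: (p4, p1, p7) → 35.4308
  f3: (p4, p5, p3) → 19.3108
  f4: (p4, p5, p7) → 29.1663
  f5: (p9, p1, p6) → 49.6882
  f6: (p9, p4, p1) → 78.2715
  f7: (p8, p7, p2) → 15.0111
  f8: (p8, p5, p2) → 22.0281
  f9: (p8, p5, p7) → 23.8815
  f10: (p10, p9, p6) → 17.8679
  f11: (p10, p5, p2) → 125.4516
  f12: (p10, p5, p3) → 33.8025
  f13: (p10, p9, p3) → 20.6312
  f14: (p12, p4, p3) → 16.1993
  f15: (p12, p9, p3) → 18.8891
  f16: (p12, p9, p4) → 25.2773
  f17: (p11, p10, p2) → 126.2067
  f18: (p11, p10, p6) → 17.7550
  f19: (p11, p1, p2) → 71.0919
  f20: (p11, p1, p6) → 45.8562
Σ area = 833.628

Euler: V−E+F = 12−30+20 = 2.

facets=20 area=833.628


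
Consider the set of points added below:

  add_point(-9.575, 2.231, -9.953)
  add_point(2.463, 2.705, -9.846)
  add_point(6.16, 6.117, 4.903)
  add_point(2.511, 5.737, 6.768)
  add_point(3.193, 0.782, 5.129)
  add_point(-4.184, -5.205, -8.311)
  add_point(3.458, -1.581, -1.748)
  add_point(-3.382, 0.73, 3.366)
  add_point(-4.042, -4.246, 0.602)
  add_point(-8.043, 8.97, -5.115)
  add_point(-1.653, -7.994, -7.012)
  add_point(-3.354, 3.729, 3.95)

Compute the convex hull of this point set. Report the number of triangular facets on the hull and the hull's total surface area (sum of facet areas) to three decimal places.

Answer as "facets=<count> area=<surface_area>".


facets=20 area=683.629

12 of the 12 inputs are extreme points: [0, 1, 2, 3, 4, 5, 6, 7, 8, 9, 10, 11].

Triangle areas on the boundary:
  f1: (p9, p3, p2) → 32.5068
  f2: (p9, p1, p0) → 49.5961
  f3: (p9, p1, p2) → 98.7856
  f4: (p5, p1, p0) → 47.0308
  f5: (p5, p1, p10) → 20.4905
  f6: (p5, p8, p0) → 41.6205
  f7: (p5, p8, p10) → 17.2482
  f8: (p6, p1, p2) → 47.0529
  f9: (p6, p1, p10) → 43.7504
  f10: (p7, p9, p0) → 53.4859
  f11: (p7, p8, p0) → 38.8606
  f12: (p4, p3, p2) → 10.6750
  f13: (p4, p6, p2) → 21.6241
  f14: (p4, p7, p3) → 17.9027
  f15: (p4, p7, p8) → 18.9206
  f16: (p4, p8, p10) → 39.7761
  f17: (p4, p6, p10) → 25.1385
  f18: (p11, p9, p3) → 32.7707
  f19: (p11, p7, p3) → 9.6382
  f20: (p11, p7, p9) → 16.7551
Σ area = 683.629

Check V−E+F: 12 − 30 + 20 = 2.


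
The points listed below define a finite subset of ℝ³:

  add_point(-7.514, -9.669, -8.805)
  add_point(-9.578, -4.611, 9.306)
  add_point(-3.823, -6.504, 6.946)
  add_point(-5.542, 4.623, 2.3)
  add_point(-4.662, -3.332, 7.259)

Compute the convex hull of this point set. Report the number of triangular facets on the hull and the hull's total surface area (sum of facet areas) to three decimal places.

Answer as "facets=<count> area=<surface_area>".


facets=6 area=300.796

Points on the hull: [0, 1, 2, 3, 4] (5 of 5).

Triangle areas on the boundary:
  f1: (p0, p2, p1) → 52.4559
  f2: (p0, p3, p1) → 107.3228
  f3: (p0, p3, p2) → 97.9143
  f4: (p4, p2, p1) → 9.0184
  f5: (p4, p3, p1) → 24.5094
  f6: (p4, p3, p2) → 9.5749
Σ area = 300.796

Check V−E+F: 5 − 9 + 6 = 2.


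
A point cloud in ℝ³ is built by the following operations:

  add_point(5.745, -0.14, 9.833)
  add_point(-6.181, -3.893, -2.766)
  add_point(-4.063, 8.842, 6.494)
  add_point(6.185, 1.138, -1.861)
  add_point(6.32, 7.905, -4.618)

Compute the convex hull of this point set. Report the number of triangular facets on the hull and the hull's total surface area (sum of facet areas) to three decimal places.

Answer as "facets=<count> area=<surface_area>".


Hull vertices (5/5): indices [0, 1, 2, 3, 4].

Facet areas (half cross-product norm):
  f1: (p2, p4, p1) → 111.7829
  f2: (p0, p2, p1) → 104.3179
  f3: (p0, p2, p4) → 97.8527
  f4: (p3, p4, p1) → 45.9884
  f5: (p3, p0, p1) → 78.7562
  f6: (p3, p0, p4) → 37.8314
Σ area = 476.529

Check V−E+F: 5 − 9 + 6 = 2.

facets=6 area=476.529


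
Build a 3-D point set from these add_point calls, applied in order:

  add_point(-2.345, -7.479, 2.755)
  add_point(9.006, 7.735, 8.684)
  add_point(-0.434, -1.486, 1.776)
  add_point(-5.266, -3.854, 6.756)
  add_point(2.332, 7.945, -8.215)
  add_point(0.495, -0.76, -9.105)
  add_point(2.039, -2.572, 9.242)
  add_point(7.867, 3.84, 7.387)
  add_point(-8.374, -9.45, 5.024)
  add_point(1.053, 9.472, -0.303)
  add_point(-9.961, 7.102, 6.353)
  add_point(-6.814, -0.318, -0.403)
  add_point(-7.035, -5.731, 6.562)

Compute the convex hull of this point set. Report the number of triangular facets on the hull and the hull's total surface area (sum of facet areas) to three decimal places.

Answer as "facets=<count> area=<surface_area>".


facets=18 area=926.382

Extreme-point indices: [0, 1, 4, 5, 6, 7, 8, 9, 10, 11, 12] — 11 of 13 on the boundary.

Triangle areas on the boundary:
  f1: (p6, p1, p10) → 97.2451
  f2: (p11, p8, p10) → 54.9196
  f3: (p11, p5, p8) → 54.6127
  f4: (p11, p4, p10) → 76.0648
  f5: (p11, p4, p5) → 50.8347
  f6: (p9, p1, p10) → 78.4480
  f7: (p9, p4, p10) → 43.0486
  f8: (p9, p4, p1) → 39.9718
  f9: (p12, p8, p10) → 17.5093
  f10: (p12, p6, p10) → 65.3108
  f11: (p12, p6, p8) → 15.8492
  f12: (p7, p6, p1) → 11.9598
  f13: (p7, p4, p1) → 35.9473
  f14: (p7, p4, p5) → 76.0262
  f15: (p0, p5, p8) → 37.1406
  f16: (p0, p6, p8) → 29.2293
  f17: (p0, p7, p5) → 108.0555
  f18: (p0, p7, p6) → 34.2081
Σ area = 926.382

Euler characteristic 11−27+18 = 2 ✓


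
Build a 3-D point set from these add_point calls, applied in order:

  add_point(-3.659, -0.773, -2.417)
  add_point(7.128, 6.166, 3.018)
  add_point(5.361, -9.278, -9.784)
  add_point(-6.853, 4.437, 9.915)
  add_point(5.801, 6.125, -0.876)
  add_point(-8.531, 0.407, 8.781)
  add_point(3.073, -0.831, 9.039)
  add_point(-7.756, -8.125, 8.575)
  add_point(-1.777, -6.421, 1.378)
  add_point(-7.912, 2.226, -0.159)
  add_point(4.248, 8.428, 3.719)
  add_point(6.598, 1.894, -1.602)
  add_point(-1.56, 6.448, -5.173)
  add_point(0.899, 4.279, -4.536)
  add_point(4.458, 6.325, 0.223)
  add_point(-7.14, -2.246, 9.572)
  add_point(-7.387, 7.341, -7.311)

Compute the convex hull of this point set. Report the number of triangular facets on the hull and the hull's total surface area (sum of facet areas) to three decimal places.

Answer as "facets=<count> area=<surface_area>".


Extreme-point indices: [1, 2, 3, 4, 5, 6, 7, 9, 10, 11, 12, 15, 16] — 13 of 17 on the boundary.

Facet areas (half cross-product norm):
  f1: (p6, p2, p1) → 99.7102
  f2: (p6, p10, p1) → 18.7965
  f3: (p9, p16, p5) → 16.3972
  f4: (p4, p10, p1) → 7.6536
  f5: (p4, p16, p10) → 39.4051
  f6: (p7, p6, p2) → 133.6696
  f7: (p7, p9, p5) → 38.6211
  f8: (p7, p16, p2) → 208.1650
  f9: (p7, p9, p16) → 15.2735
  f10: (p3, p6, p10) → 58.3294
  f11: (p3, p16, p5) → 39.1712
  f12: (p3, p16, p10) → 101.9816
  f13: (p11, p2, p1) → 8.3651
  f14: (p11, p4, p1) → 8.9288
  f15: (p11, p4, p2) → 15.4722
  f16: (p12, p16, p2) → 51.1440
  f17: (p12, p4, p2) → 73.6762
  f18: (p12, p4, p16) → 5.4409
  f19: (p15, p7, p6) → 30.1342
  f20: (p15, p3, p6) → 34.0331
  f21: (p15, p7, p5) → 6.1300
  f22: (p15, p3, p5) → 5.9078
Σ area = 1016.406

Euler: V−E+F = 13−33+22 = 2.

facets=22 area=1016.406


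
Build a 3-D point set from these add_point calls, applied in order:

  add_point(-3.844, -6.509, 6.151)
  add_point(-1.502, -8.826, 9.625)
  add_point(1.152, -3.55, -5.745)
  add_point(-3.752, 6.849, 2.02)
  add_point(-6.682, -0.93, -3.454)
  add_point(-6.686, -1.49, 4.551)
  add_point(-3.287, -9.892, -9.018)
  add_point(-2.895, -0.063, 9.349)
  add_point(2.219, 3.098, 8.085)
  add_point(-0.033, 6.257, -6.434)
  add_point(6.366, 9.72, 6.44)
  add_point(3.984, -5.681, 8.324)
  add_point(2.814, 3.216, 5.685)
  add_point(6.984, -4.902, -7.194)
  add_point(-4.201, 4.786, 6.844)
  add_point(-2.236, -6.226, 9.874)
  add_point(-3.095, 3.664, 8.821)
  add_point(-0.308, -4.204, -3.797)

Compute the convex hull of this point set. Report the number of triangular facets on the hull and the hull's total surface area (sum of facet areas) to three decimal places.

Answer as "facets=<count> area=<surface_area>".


facets=26 area=976.381

15 of the 18 inputs are extreme points: [0, 1, 3, 4, 5, 6, 7, 8, 9, 10, 11, 13, 14, 15, 16].

Area of each hull facet:
  f1: (p9, p10, p13) → 97.6114
  f2: (p11, p10, p13) → 121.8250
  f3: (p6, p9, p13) → 75.9731
  f4: (p6, p0, p5) → 46.4553
  f5: (p8, p16, p10) → 19.2032
  f6: (p8, p11, p10) → 24.9679
  f7: (p8, p11, p15) → 28.6670
  f8: (p3, p9, p10) → 52.7867
  f9: (p1, p11, p15) → 8.5463
  f10: (p1, p6, p0) → 30.1945
  f11: (p1, p11, p13) → 47.1929
  f12: (p1, p6, p13) → 104.5582
  f13: (p1, p15, p5) → 8.8915
  f14: (p1, p0, p5) → 7.9488
  f15: (p7, p8, p15) → 17.1680
  f16: (p7, p8, p16) → 10.0716
  f17: (p7, p15, p5) → 19.4379
  f18: (p7, p16, p5) → 11.7914
  f19: (p14, p16, p10) → 14.5048
  f20: (p14, p3, p10) → 29.5427
  f21: (p14, p16, p5) → 9.0100
  f22: (p14, p3, p5) → 18.7095
  f23: (p4, p6, p9) → 55.2827
  f24: (p4, p3, p9) → 41.4909
  f25: (p4, p6, p5) → 39.8267
  f26: (p4, p3, p5) → 34.7224
Σ area = 976.381

Euler characteristic 15−39+26 = 2 ✓


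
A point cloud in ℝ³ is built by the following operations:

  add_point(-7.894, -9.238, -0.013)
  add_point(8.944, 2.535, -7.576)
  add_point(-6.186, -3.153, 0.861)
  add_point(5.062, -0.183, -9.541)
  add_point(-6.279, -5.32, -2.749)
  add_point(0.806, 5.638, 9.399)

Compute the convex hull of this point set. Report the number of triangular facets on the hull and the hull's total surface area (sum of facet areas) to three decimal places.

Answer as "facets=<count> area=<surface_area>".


facets=8 area=459.121

Extreme-point indices: [0, 1, 2, 3, 4, 5] — 6 of 6 on the boundary.

Facet areas (half cross-product norm):
  f1: (p5, p1, p0) → 174.7074
  f2: (p3, p1, p0) → 38.1063
  f3: (p3, p5, p1) → 48.6728
  f4: (p2, p5, p0) → 26.4084
  f5: (p2, p3, p5) → 109.8028
  f6: (p4, p3, p0) → 21.5986
  f7: (p4, p2, p0) → 10.6039
  f8: (p4, p2, p3) → 29.2208
Σ area = 459.121

Euler: V−E+F = 6−12+8 = 2.


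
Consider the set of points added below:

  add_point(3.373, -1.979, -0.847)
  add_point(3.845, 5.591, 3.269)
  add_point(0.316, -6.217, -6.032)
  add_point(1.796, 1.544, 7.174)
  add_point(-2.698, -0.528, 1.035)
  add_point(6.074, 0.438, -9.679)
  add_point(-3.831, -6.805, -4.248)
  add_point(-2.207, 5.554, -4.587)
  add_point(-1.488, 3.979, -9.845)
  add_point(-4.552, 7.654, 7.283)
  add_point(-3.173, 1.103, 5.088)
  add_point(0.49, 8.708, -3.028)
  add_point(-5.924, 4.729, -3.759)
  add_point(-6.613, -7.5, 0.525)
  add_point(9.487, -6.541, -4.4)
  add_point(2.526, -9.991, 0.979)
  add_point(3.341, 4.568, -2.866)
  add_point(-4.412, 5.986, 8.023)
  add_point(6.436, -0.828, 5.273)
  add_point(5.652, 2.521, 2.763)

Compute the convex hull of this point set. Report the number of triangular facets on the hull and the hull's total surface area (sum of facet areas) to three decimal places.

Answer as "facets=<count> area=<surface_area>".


facets=26 area=873.358

Points on the hull: [1, 2, 3, 5, 6, 8, 9, 11, 12, 13, 14, 15, 17, 18, 19] (15 of 20).

Per-facet area ½‖(b−a)×(c−a)‖:
  f1: (p5, p8, p11) → 35.6150
  f2: (p5, p2, p14) → 38.3585
  f3: (p5, p2, p8) → 38.5816
  f4: (p12, p8, p11) → 26.7027
  f5: (p3, p17, p13) → 53.7673
  f6: (p1, p5, p11) → 46.6674
  f7: (p1, p3, p18) → 16.1910
  f8: (p6, p2, p8) → 24.9758
  f9: (p6, p12, p13) → 32.6641
  f10: (p6, p12, p8) → 43.1494
  f11: (p9, p17, p13) → 11.5853
  f12: (p9, p12, p13) → 74.4559
  f13: (p9, p12, p11) → 41.2277
  f14: (p9, p1, p11) → 36.8184
  f15: (p9, p3, p17) → 5.8962
  f16: (p9, p1, p3) → 25.7584
  f17: (p15, p3, p13) → 60.0066
  f18: (p15, p3, p18) → 29.5086
  f19: (p15, p18, p14) → 48.0408
  f20: (p15, p6, p13) → 24.1085
  f21: (p15, p2, p14) → 34.8117
  f22: (p15, p6, p2) → 18.6029
  f23: (p19, p18, p14) → 24.7455
  f24: (p19, p1, p18) → 5.6120
  f25: (p19, p5, p14) → 53.8174
  f26: (p19, p1, p5) → 21.6887
Σ area = 873.358

Check V−E+F: 15 − 39 + 26 = 2.


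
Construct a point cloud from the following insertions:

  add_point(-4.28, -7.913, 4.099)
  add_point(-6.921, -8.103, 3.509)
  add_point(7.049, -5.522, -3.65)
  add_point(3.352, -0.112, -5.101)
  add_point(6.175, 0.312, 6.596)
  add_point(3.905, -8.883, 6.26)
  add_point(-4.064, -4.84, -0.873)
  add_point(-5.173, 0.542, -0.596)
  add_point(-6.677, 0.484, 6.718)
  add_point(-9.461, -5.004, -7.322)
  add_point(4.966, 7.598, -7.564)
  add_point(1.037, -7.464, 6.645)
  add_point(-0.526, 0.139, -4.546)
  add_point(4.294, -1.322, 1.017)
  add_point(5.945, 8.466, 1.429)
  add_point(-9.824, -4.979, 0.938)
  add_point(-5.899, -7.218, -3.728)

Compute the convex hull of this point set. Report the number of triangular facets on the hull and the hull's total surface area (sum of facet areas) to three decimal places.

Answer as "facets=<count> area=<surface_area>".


facets=20 area=883.196

Points on the hull: [1, 2, 4, 5, 7, 8, 9, 10, 11, 14, 15, 16] (12 of 17).

Facet areas (half cross-product norm):
  f1: (p10, p14, p2) → 61.5856
  f2: (p9, p10, p2) → 113.8306
  f3: (p9, p1, p15) → 17.9647
  f4: (p7, p9, p10) → 66.5336
  f5: (p8, p1, p15) → 21.0121
  f6: (p8, p9, p15) → 26.5359
  f7: (p8, p7, p9) → 29.4242
  f8: (p8, p10, p14) → 70.5858
  f9: (p8, p7, p10) → 41.1613
  f10: (p16, p5, p2) → 67.5966
  f11: (p16, p9, p2) → 29.0847
  f12: (p16, p1, p5) → 40.9415
  f13: (p16, p9, p1) → 16.2912
  f14: (p4, p8, p14) → 62.0299
  f15: (p4, p14, p2) → 57.0223
  f16: (p4, p5, p2) → 48.7799
  f17: (p11, p1, p5) → 9.1560
  f18: (p11, p8, p1) → 38.3439
  f19: (p11, p4, p5) → 14.9036
  f20: (p11, p4, p8) → 50.4127
Σ area = 883.196

Euler: V−E+F = 12−30+20 = 2.


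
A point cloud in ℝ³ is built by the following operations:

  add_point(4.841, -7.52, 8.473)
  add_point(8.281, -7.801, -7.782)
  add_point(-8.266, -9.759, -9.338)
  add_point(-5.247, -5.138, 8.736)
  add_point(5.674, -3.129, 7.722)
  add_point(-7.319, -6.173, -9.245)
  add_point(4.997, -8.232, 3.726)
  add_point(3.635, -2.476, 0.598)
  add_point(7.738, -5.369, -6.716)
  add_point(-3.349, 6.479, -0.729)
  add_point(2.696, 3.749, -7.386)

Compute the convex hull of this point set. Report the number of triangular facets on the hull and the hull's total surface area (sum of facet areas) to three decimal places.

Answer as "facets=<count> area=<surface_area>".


facets=16 area=878.603

Hull vertices (10/11): indices [0, 1, 2, 3, 4, 5, 6, 8, 9, 10].

Per-facet area ½‖(b−a)×(c−a)‖:
  f1: (p3, p9, p2) → 131.3497
  f2: (p4, p3, p9) → 79.8214
  f3: (p10, p4, p9) → 72.5398
  f4: (p0, p3, p2) → 97.6988
  f5: (p0, p4, p1) → 37.0135
  f6: (p0, p4, p3) → 23.4770
  f7: (p5, p9, p2) → 15.2185
  f8: (p5, p10, p9) → 65.9778
  f9: (p5, p1, p2) → 28.8681
  f10: (p5, p10, p1) → 86.2911
  f11: (p8, p4, p1) → 16.7124
  f12: (p8, p10, p1) → 7.3346
  f13: (p8, p10, p4) → 76.3007
  f14: (p6, p1, p2) → 98.4530
  f15: (p6, p0, p2) → 32.8733
  f16: (p6, p0, p1) → 8.6734
Σ area = 878.603

Euler characteristic 10−24+16 = 2 ✓


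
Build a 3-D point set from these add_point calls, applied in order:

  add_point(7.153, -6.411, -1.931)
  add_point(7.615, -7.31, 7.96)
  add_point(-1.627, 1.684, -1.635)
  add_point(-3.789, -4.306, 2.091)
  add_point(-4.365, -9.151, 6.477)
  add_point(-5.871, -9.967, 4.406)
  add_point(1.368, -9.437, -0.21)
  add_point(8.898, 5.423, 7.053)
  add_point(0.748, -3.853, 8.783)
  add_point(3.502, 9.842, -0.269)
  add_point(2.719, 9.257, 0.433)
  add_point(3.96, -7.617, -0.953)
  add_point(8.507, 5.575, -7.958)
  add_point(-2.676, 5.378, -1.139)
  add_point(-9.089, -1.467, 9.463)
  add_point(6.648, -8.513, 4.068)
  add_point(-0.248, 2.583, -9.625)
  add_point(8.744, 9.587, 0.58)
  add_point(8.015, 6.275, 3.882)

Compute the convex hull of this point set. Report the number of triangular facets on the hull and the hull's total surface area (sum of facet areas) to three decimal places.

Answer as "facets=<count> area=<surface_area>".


Extreme-point indices: [0, 1, 4, 5, 6, 7, 8, 9, 10, 12, 13, 14, 15, 16, 17] — 15 of 19 on the boundary.

Facet areas (half cross-product norm):
  f1: (p16, p5, p14) → 101.7905
  f2: (p6, p16, p5) → 63.2224
  f3: (p6, p0, p16) → 47.1097
  f4: (p8, p7, p14) → 55.8877
  f5: (p8, p1, p14) → 8.9780
  f6: (p8, p1, p7) → 46.5100
  f7: (p4, p5, p14) → 12.4854
  f8: (p4, p1, p14) → 54.8077
  f9: (p4, p1, p5) → 11.8906
  f10: (p13, p16, p14) → 49.2708
  f11: (p13, p9, p16) → 35.4300
  f12: (p17, p9, p7) → 20.1294
  f13: (p15, p1, p0) → 8.6522
  f14: (p15, p6, p0) → 19.1646
  f15: (p15, p1, p5) → 25.6379
  f16: (p15, p6, p5) → 27.9304
  f17: (p10, p13, p14) → 42.9064
  f18: (p10, p13, p9) → 3.1010
  f19: (p10, p7, p14) → 89.0362
  f20: (p10, p9, p7) → 5.8273
  f21: (p12, p9, p16) → 46.6792
  f22: (p12, p17, p9) → 24.8051
  f23: (p12, p0, p16) → 60.5199
  f24: (p12, p17, p7) → 30.7716
  f25: (p12, p1, p7) → 96.0357
  f26: (p12, p1, p0) → 57.2427
Σ area = 1045.822

Check V−E+F: 15 − 39 + 26 = 2.

facets=26 area=1045.822


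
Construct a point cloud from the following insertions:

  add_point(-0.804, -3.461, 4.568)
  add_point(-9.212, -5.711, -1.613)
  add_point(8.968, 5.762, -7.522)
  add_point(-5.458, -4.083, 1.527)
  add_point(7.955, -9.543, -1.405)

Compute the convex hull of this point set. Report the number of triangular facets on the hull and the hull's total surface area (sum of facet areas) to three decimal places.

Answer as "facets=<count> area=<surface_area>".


facets=6 area=405.633

5 of the 5 inputs are extreme points: [0, 1, 2, 3, 4].

Per-facet area ½‖(b−a)×(c−a)‖:
  f1: (p4, p2, p1) → 143.6746
  f2: (p0, p4, p1) → 64.2136
  f3: (p0, p4, p2) → 98.0600
  f4: (p3, p2, p1) → 46.2286
  f5: (p3, p0, p1) → 3.4164
  f6: (p3, p0, p2) → 50.0395
Σ area = 405.633

Euler: V−E+F = 5−9+6 = 2.


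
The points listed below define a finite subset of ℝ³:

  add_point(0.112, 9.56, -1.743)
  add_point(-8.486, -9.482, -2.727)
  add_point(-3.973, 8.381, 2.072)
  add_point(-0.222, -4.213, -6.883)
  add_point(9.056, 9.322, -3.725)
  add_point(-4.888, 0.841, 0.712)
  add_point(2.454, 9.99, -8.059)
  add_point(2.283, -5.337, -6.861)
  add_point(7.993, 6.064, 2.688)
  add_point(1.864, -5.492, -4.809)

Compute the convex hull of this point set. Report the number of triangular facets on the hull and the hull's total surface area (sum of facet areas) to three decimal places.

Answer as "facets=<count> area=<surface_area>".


Extreme-point indices: [0, 1, 2, 3, 4, 5, 6, 7, 8, 9] — 10 of 10 on the boundary.

Area of each hull facet:
  f1: (p2, p6, p1) → 115.1438
  f2: (p2, p8, p4) → 44.3643
  f3: (p7, p6, p4) → 60.5063
  f4: (p7, p8, p4) → 57.2107
  f5: (p5, p8, p1) → 60.0532
  f6: (p5, p2, p1) → 10.6905
  f7: (p5, p2, p8) → 46.9972
  f8: (p0, p6, p4) → 26.0442
  f9: (p0, p2, p4) → 14.3219
  f10: (p0, p2, p6) → 8.9329
  f11: (p3, p6, p1) → 58.0056
  f12: (p3, p7, p1) → 12.6357
  f13: (p3, p7, p6) → 19.3582
  f14: (p9, p8, p1) → 70.9410
  f15: (p9, p7, p1) → 10.9159
  f16: (p9, p7, p8) → 14.8405
Σ area = 630.962

Euler: V−E+F = 10−24+16 = 2.

facets=16 area=630.962


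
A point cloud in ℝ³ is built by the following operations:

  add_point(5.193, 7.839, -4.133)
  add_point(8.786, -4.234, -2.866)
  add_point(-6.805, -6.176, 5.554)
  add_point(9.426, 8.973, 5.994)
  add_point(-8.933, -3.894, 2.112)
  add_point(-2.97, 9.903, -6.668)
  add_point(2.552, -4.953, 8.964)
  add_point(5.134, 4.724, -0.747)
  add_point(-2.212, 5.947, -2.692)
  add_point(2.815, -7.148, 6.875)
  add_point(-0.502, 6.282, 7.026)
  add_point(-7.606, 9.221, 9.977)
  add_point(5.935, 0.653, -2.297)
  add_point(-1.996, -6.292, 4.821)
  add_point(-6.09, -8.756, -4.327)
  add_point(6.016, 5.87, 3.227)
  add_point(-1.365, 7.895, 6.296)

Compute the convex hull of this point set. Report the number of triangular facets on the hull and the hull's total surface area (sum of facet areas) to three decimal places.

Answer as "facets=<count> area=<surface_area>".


facets=16 area=1133.262

Hull vertices (10/17): indices [0, 1, 2, 3, 4, 5, 6, 9, 11, 14].

Area of each hull facet:
  f1: (p5, p11, p4) → 119.4161
  f2: (p5, p11, p3) → 132.7140
  f3: (p6, p11, p3) → 123.2548
  f4: (p14, p5, p4) → 74.3866
  f5: (p14, p1, p5) → 134.5325
  f6: (p0, p5, p3) → 38.9355
  f7: (p0, p1, p3) → 69.4782
  f8: (p0, p1, p5) → 47.6726
  f9: (p2, p11, p4) → 35.6563
  f10: (p2, p6, p11) → 79.3781
  f11: (p2, p14, p4) → 19.7125
  f12: (p9, p1, p3) → 91.2216
  f13: (p9, p6, p3) → 21.2373
  f14: (p9, p14, p1) → 80.9369
  f15: (p9, p2, p6) → 14.8104
  f16: (p9, p2, p14) → 49.9181
Σ area = 1133.262

Euler: V−E+F = 10−24+16 = 2.


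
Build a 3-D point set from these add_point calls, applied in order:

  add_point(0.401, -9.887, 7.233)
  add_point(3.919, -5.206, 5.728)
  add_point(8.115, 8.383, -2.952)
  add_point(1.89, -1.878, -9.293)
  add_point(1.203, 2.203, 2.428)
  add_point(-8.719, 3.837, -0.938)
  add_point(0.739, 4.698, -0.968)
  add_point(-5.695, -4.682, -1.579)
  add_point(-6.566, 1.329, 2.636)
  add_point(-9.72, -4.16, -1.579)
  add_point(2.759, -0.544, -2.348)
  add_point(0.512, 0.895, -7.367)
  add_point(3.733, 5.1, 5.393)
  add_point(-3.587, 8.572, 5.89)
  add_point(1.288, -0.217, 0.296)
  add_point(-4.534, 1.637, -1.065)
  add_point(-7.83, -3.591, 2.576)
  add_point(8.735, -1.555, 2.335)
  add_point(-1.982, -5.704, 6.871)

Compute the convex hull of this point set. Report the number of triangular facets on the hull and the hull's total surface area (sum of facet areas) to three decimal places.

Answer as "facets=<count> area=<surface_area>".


Extreme-point indices: [0, 1, 2, 3, 5, 9, 11, 12, 13, 16, 17, 18] — 12 of 19 on the boundary.

Area of each hull facet:
  f1: (p0, p3, p9) → 101.4178
  f2: (p0, p3, p17) → 86.1129
  f3: (p5, p3, p9) → 55.7210
  f4: (p2, p3, p17) → 69.3652
  f5: (p2, p5, p13) → 71.6235
  f6: (p16, p0, p9) → 20.9168
  f7: (p16, p5, p9) → 18.0292
  f8: (p16, p5, p13) → 40.2242
  f9: (p12, p0, p13) → 61.3153
  f10: (p12, p2, p17) → 42.3711
  f11: (p12, p2, p13) → 38.5585
  f12: (p11, p5, p3) → 13.1490
  f13: (p11, p2, p3) → 18.8443
  f14: (p11, p2, p5) → 66.4085
  f15: (p18, p0, p13) → 13.6916
  f16: (p18, p16, p13) → 49.8151
  f17: (p18, p16, p0) → 13.5940
  f18: (p1, p0, p17) → 7.4828
  f19: (p1, p12, p17) → 30.3115
  f20: (p1, p12, p0) → 19.8428
Σ area = 838.795

Euler: V−E+F = 12−30+20 = 2.

facets=20 area=838.795


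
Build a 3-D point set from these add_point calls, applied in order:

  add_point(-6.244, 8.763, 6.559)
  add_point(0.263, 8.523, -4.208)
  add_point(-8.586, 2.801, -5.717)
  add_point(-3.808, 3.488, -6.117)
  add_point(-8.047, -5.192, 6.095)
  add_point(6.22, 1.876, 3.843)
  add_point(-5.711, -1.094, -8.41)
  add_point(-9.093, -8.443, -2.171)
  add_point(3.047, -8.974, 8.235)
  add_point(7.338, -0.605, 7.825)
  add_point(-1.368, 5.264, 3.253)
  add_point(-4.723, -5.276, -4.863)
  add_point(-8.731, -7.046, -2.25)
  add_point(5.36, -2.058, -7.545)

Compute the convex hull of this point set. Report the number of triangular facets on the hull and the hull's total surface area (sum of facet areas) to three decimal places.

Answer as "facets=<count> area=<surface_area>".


facets=18 area=972.454

11 of the 14 inputs are extreme points: [0, 1, 2, 4, 5, 6, 7, 8, 9, 11, 13].

Facet areas (half cross-product norm):
  f1: (p13, p1, p6) → 60.1214
  f2: (p2, p6, p7) → 28.2782
  f3: (p2, p4, p7) → 52.6281
  f4: (p2, p4, p0) → 85.6322
  f5: (p2, p1, p0) → 63.9244
  f6: (p2, p1, p6) → 29.4828
  f7: (p5, p0, p9) → 33.4677
  f8: (p5, p1, p0) → 71.9895
  f9: (p5, p13, p9) → 22.6834
  f10: (p5, p13, p1) → 63.4200
  f11: (p8, p0, p9) → 77.2032
  f12: (p8, p4, p0) → 82.3521
  f13: (p8, p4, p7) → 52.5985
  f14: (p8, p13, p7) → 120.2086
  f15: (p8, p13, p9) → 72.9101
  f16: (p11, p6, p7) → 14.0351
  f17: (p11, p13, p7) → 11.8030
  f18: (p11, p13, p6) → 29.7153
Σ area = 972.454

Euler: V−E+F = 11−27+18 = 2.


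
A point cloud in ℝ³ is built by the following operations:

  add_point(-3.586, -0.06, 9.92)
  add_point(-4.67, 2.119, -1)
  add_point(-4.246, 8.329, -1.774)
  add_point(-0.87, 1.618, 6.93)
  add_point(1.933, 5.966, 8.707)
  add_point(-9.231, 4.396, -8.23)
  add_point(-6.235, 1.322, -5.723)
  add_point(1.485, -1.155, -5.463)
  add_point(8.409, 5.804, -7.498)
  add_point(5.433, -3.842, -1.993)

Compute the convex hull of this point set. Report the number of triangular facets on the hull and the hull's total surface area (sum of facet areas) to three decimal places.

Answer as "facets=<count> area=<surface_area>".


8 of the 10 inputs are extreme points: [0, 2, 4, 5, 6, 7, 8, 9].

Area of each hull facet:
  f1: (p2, p8, p5) → 63.4014
  f2: (p2, p0, p5) → 61.0793
  f3: (p7, p8, p5) → 60.2335
  f4: (p7, p9, p8) → 29.5807
  f5: (p6, p0, p5) → 30.1049
  f6: (p6, p0, p9) → 94.2475
  f7: (p6, p7, p5) → 12.6524
  f8: (p6, p7, p9) → 14.5452
  f9: (p4, p2, p8) → 86.6454
  f10: (p4, p2, p0) → 51.0689
  f11: (p4, p9, p8) → 84.9033
  f12: (p4, p0, p9) → 60.1983
Σ area = 648.661

Check V−E+F: 8 − 18 + 12 = 2.

facets=12 area=648.661


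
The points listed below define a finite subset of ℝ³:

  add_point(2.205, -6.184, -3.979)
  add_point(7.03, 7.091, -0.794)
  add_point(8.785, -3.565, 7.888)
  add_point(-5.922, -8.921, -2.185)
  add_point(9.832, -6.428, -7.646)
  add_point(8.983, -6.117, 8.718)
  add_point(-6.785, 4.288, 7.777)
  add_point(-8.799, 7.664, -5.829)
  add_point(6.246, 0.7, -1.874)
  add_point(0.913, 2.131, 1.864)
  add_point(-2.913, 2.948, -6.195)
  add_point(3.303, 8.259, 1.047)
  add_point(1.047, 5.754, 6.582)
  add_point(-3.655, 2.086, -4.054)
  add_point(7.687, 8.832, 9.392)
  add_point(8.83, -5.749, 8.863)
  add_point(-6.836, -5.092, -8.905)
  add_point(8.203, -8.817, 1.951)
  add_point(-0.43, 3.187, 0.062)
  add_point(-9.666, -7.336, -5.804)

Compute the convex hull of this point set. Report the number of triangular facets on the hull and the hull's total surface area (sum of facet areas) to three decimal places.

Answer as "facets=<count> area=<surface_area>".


Points on the hull: [1, 3, 4, 5, 6, 7, 11, 14, 15, 16, 17, 19] (12 of 20).

Per-facet area ½‖(b−a)×(c−a)‖:
  f1: (p3, p4, p19) → 42.3583
  f2: (p5, p14, p4) → 122.7965
  f3: (p16, p4, p19) → 34.4618
  f4: (p16, p7, p19) → 30.8460
  f5: (p16, p7, p4) → 108.8493
  f6: (p1, p14, p4) → 65.3846
  f7: (p1, p7, p4) → 127.7833
  f8: (p17, p3, p4) → 73.3034
  f9: (p17, p5, p4) → 23.0195
  f10: (p17, p5, p3) → 50.2189
  f11: (p11, p7, p14) → 35.4931
  f12: (p11, p1, p14) → 20.3882
  f13: (p11, p1, p7) → 25.5468
  f14: (p6, p7, p14) → 106.5282
  f15: (p6, p7, p19) → 103.5093
  f16: (p6, p5, p3) → 139.7553
  f17: (p6, p3, p19) → 44.6941
  f18: (p15, p5, p14) → 1.3199
  f19: (p15, p6, p14) → 108.7246
  f20: (p15, p6, p5) → 2.6018
Σ area = 1267.583

Euler characteristic 12−30+20 = 2 ✓

facets=20 area=1267.583


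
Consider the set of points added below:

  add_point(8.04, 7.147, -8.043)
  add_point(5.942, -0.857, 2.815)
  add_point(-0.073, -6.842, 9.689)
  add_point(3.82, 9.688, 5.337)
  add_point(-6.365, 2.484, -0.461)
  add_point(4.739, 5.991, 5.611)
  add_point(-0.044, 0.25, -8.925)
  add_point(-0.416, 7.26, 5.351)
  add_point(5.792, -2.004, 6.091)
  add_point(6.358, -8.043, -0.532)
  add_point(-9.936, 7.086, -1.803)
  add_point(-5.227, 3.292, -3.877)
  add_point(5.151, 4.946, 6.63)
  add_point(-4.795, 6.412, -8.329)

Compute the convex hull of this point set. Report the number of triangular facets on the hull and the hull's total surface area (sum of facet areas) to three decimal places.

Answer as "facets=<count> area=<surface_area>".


facets=18 area=893.910

Extreme-point indices: [0, 2, 3, 4, 6, 7, 8, 9, 10, 12, 13] — 11 of 14 on the boundary.

Triangle areas on the boundary:
  f1: (p6, p9, p0) → 71.5624
  f2: (p6, p2, p9) → 79.5884
  f3: (p7, p3, p10) → 20.7906
  f4: (p7, p2, p10) → 86.4277
  f5: (p7, p2, p3) → 32.0673
  f6: (p8, p2, p9) → 37.7558
  f7: (p8, p9, p0) → 73.6617
  f8: (p13, p6, p10) → 28.1806
  f9: (p13, p6, p0) → 41.5409
  f10: (p13, p3, p10) → 64.5326
  f11: (p13, p3, p0) → 88.4117
  f12: (p4, p2, p10) → 22.1423
  f13: (p4, p6, p10) → 30.4292
  f14: (p4, p6, p2) → 80.8178
  f15: (p12, p2, p3) → 20.9459
  f16: (p12, p8, p2) → 25.9191
  f17: (p12, p3, p0) → 36.3014
  f18: (p12, p8, p0) → 52.8350
Σ area = 893.910

Euler: V−E+F = 11−27+18 = 2.
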